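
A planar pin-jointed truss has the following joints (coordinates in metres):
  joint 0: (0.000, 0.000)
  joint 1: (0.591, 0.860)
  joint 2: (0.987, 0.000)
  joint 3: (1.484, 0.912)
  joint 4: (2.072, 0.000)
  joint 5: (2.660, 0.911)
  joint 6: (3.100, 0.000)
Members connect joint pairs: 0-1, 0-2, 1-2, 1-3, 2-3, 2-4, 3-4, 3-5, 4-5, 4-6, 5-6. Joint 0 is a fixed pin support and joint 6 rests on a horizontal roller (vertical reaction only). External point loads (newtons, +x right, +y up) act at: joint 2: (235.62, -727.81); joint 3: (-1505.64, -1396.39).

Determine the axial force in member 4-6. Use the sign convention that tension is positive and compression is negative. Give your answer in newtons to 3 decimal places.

220.841

N=7 nodes, M=11 members, R=3 reactions → 2N=14, M+R=14
member 0 (0-1): L=1.0435, (cx,cy)=(0.5664,0.8242)
member 1 (0-2): L=0.9870, (cx,cy)=(1.0000,0.0000)
member 2 (1-2): L=0.9468, (cx,cy)=(0.4183,-0.9083)
member 3 (1-3): L=0.8945, (cx,cy)=(0.9983,0.0581)
member 4 (2-3): L=1.0386, (cx,cy)=(0.4785,0.8781)
member 5 (2-4): L=1.0850, (cx,cy)=(1.0000,0.0000)
member 6 (3-4): L=1.0851, (cx,cy)=(0.5419,-0.8405)
member 7 (3-5): L=1.1760, (cx,cy)=(1.0000,-0.0009)
member 8 (4-5): L=1.0843, (cx,cy)=(0.5423,0.8402)
member 9 (4-6): L=1.0280, (cx,cy)=(1.0000,0.0000)
member 10 (5-6): L=1.0117, (cx,cy)=(0.4349,-0.9005)
solve A·x = −loads:
  F[0-1] = -2022.6309 N (compression)
  F[0-2] = -124.4704 N (compression)
  F[1-2] = +1715.7479 N (tension)
  F[1-3] = -1866.3247 N (compression)
  F[2-3] = -945.9910 N (compression)
  F[2-4] = +810.1992 N (tension)
  F[3-4] = -543.5156 N (compression)
  F[3-5] = -515.6819 N (compression)
  F[4-5] = +543.6908 N (tension)
  F[4-6] = +220.8409 N (tension)
  F[5-6] = -507.7797 N (compression)
  Rx@0 = +1270.0200 N
  Ry@0 = +1666.9589 N
  Ry@6 = +457.2411 N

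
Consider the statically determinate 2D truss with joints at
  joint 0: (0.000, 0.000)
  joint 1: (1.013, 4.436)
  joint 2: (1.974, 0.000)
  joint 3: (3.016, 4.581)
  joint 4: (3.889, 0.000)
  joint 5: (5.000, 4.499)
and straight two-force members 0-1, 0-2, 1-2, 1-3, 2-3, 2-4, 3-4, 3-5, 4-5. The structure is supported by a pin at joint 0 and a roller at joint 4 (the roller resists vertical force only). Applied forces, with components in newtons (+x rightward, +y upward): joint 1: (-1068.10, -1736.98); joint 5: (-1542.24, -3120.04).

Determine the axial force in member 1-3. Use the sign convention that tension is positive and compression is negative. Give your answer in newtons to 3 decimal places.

N=6 nodes, M=9 members, R=3 reactions → 2N=12, M+R=12
member 0 (0-1): L=4.5502, (cx,cy)=(0.2226,0.9749)
member 1 (0-2): L=1.9740, (cx,cy)=(1.0000,0.0000)
member 2 (1-2): L=4.5389, (cx,cy)=(0.2117,-0.9773)
member 3 (1-3): L=2.0082, (cx,cy)=(0.9974,0.0722)
member 4 (2-3): L=4.6980, (cx,cy)=(0.2218,0.9751)
member 5 (2-4): L=1.9150, (cx,cy)=(1.0000,0.0000)
member 6 (3-4): L=4.6634, (cx,cy)=(0.1872,-0.9823)
member 7 (3-5): L=1.9857, (cx,cy)=(0.9991,-0.0413)
member 8 (4-5): L=4.6341, (cx,cy)=(0.2397,0.9708)
solve A·x = −loads:
  F[0-1] = -3483.0987 N (compression)
  F[0-2] = -1834.9051 N (compression)
  F[1-2] = +1692.3194 N (tension)
  F[1-3] = -65.8134 N (compression)
  F[2-3] = -1696.2003 N (compression)
  F[2-4] = -1100.3881 N (compression)
  F[3-4] = +1720.6995 N (tension)
  F[3-5] = -764.6205 N (compression)
  F[4-5] = -3246.2880 N (compression)
  Rx@0 = +2610.3400 N
  Ry@0 = +3395.6851 N
  Ry@4 = +1461.3349 N

-65.813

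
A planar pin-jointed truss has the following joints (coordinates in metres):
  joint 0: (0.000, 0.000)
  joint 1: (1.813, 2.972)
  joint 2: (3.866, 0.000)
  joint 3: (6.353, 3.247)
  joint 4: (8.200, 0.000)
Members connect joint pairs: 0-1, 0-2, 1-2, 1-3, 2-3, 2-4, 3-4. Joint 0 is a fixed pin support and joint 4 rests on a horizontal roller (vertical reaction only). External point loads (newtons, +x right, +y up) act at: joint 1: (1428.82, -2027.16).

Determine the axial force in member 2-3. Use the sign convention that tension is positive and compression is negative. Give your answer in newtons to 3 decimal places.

1320.048

N=5 nodes, M=7 members, R=3 reactions → 2N=10, M+R=10
member 0 (0-1): L=3.4813, (cx,cy)=(0.5208,0.8537)
member 1 (0-2): L=3.8660, (cx,cy)=(1.0000,0.0000)
member 2 (1-2): L=3.6121, (cx,cy)=(0.5684,-0.8228)
member 3 (1-3): L=4.5483, (cx,cy)=(0.9982,0.0605)
member 4 (2-3): L=4.0900, (cx,cy)=(0.6081,0.7939)
member 5 (2-4): L=4.3340, (cx,cy)=(1.0000,0.0000)
member 6 (3-4): L=3.7356, (cx,cy)=(0.4944,-0.8692)
solve A·x = −loads:
  F[0-1] = -1242.9518 N (compression)
  F[0-2] = +2076.1194 N (tension)
  F[1-2] = -1273.6907 N (compression)
  F[1-3] = -1354.6826 N (compression)
  F[2-3] = +1320.0476 N (tension)
  F[2-4] = +549.5267 N (tension)
  F[3-4] = -1111.4189 N (compression)
  Rx@0 = -1428.8200 N
  Ry@0 = +1061.0997 N
  Ry@4 = +966.0603 N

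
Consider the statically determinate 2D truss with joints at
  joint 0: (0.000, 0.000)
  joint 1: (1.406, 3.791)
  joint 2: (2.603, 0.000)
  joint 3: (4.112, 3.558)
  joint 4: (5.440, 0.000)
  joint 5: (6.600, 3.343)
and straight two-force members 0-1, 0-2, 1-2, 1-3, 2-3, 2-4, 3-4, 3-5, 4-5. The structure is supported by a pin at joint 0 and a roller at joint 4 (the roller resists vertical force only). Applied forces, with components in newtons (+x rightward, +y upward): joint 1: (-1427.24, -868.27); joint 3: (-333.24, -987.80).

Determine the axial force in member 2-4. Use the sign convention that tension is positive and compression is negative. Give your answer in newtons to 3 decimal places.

N=6 nodes, M=9 members, R=3 reactions → 2N=12, M+R=12
member 0 (0-1): L=4.0433, (cx,cy)=(0.3477,0.9376)
member 1 (0-2): L=2.6030, (cx,cy)=(1.0000,0.0000)
member 2 (1-2): L=3.9755, (cx,cy)=(0.3011,-0.9536)
member 3 (1-3): L=2.7160, (cx,cy)=(0.9963,-0.0858)
member 4 (2-3): L=3.8648, (cx,cy)=(0.3905,0.9206)
member 5 (2-4): L=2.8370, (cx,cy)=(1.0000,0.0000)
member 6 (3-4): L=3.7978, (cx,cy)=(0.3497,-0.9369)
member 7 (3-5): L=2.4973, (cx,cy)=(0.9963,-0.0861)
member 8 (4-5): L=3.5385, (cx,cy)=(0.3278,0.9447)
solve A·x = −loads:
  F[0-1] = -2237.1757 N (compression)
  F[0-2] = -982.5398 N (compression)
  F[1-2] = +1264.8741 N (tension)
  F[1-3] = +269.4455 N (tension)
  F[2-3] = -1310.1726 N (compression)
  F[2-4] = -90.1351 N (compression)
  F[3-4] = +257.7643 N (tension)
  F[3-5] = +0.0000 N (tension)
  F[4-5] = -0.0000 N (compression)
  Rx@0 = +1760.4800 N
  Ry@0 = +2097.5615 N
  Ry@4 = -241.4915 N

-90.135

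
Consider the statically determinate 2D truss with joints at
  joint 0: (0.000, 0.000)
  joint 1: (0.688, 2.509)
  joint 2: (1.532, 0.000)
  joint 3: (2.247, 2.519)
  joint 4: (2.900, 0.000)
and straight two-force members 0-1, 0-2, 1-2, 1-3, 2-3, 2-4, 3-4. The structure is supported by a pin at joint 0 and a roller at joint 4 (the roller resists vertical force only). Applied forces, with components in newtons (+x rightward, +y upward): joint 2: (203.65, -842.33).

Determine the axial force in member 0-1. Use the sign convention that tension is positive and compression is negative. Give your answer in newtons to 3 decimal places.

-412.015

N=5 nodes, M=7 members, R=3 reactions → 2N=10, M+R=10
member 0 (0-1): L=2.6016, (cx,cy)=(0.2645,0.9644)
member 1 (0-2): L=1.5320, (cx,cy)=(1.0000,0.0000)
member 2 (1-2): L=2.6472, (cx,cy)=(0.3188,-0.9478)
member 3 (1-3): L=1.5590, (cx,cy)=(1.0000,0.0064)
member 4 (2-3): L=2.6185, (cx,cy)=(0.2731,0.9620)
member 5 (2-4): L=1.3680, (cx,cy)=(1.0000,0.0000)
member 6 (3-4): L=2.6023, (cx,cy)=(0.2509,-0.9680)
solve A·x = −loads:
  F[0-1] = -412.0155 N (compression)
  F[0-2] = +312.6078 N (tension)
  F[1-2] = +417.5880 N (tension)
  F[1-3] = -242.1036 N (compression)
  F[2-3] = +464.1751 N (tension)
  F[2-4] = +115.3528 N (tension)
  F[3-4] = -459.6910 N (compression)
  Rx@0 = -203.6500 N
  Ry@0 = +397.3474 N
  Ry@4 = +444.9826 N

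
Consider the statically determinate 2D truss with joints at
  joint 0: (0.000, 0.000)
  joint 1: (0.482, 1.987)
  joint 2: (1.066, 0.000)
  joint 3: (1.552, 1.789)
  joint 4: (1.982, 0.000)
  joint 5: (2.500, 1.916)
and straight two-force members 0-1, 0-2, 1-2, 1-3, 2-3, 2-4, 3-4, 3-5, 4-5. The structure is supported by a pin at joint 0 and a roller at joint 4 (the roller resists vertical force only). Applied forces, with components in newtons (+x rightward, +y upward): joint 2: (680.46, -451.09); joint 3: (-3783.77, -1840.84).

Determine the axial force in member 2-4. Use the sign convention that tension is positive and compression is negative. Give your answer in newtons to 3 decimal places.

-416.117

N=6 nodes, M=9 members, R=3 reactions → 2N=12, M+R=12
member 0 (0-1): L=2.0446, (cx,cy)=(0.2357,0.9718)
member 1 (0-2): L=1.0660, (cx,cy)=(1.0000,0.0000)
member 2 (1-2): L=2.0710, (cx,cy)=(0.2820,-0.9594)
member 3 (1-3): L=1.0882, (cx,cy)=(0.9833,-0.1820)
member 4 (2-3): L=1.8538, (cx,cy)=(0.2622,0.9650)
member 5 (2-4): L=0.9160, (cx,cy)=(1.0000,0.0000)
member 6 (3-4): L=1.8400, (cx,cy)=(0.2337,-0.9723)
member 7 (3-5): L=0.9565, (cx,cy)=(0.9911,0.1328)
member 8 (4-5): L=1.9848, (cx,cy)=(0.2610,0.9653)
solve A·x = −loads:
  F[0-1] = -4139.8474 N (compression)
  F[0-2] = -2127.3824 N (compression)
  F[1-2] = +4633.5771 N (tension)
  F[1-3] = -2321.2696 N (compression)
  F[2-3] = -4139.2237 N (compression)
  F[2-4] = -416.1171 N (compression)
  F[3-4] = +1780.5470 N (tension)
  F[3-5] = +0.0000 N (tension)
  F[4-5] = -0.0000 N (compression)
  Rx@0 = +3103.3100 N
  Ry@0 = +4023.1706 N
  Ry@4 = -1731.2406 N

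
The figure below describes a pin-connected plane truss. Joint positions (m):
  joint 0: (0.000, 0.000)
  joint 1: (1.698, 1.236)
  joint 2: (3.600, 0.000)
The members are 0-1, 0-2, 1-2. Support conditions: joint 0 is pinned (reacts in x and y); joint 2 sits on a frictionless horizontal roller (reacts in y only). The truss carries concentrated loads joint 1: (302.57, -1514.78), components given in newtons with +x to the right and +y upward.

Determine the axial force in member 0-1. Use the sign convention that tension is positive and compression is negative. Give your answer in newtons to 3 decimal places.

N=3 nodes, M=3 members, R=3 reactions → 2N=6, M+R=6
member 0 (0-1): L=2.1002, (cx,cy)=(0.8085,0.5885)
member 1 (0-2): L=3.6000, (cx,cy)=(1.0000,0.0000)
member 2 (1-2): L=2.2683, (cx,cy)=(0.8385,-0.5449)
solve A·x = −loads:
  F[0-1] = -1183.3695 N (compression)
  F[0-2] = +1259.3111 N (tension)
  F[1-2] = -1501.8546 N (compression)
  Rx@0 = -302.5700 N
  Ry@0 = +696.4264 N
  Ry@2 = +818.3536 N

-1183.369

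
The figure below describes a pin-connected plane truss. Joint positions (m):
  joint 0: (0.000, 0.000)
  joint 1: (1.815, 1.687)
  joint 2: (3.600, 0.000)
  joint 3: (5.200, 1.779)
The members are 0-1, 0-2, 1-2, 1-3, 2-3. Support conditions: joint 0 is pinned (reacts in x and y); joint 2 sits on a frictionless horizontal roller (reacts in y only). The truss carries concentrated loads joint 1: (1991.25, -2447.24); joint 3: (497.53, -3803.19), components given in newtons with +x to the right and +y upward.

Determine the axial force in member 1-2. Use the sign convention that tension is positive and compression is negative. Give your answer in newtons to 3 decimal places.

N=4 nodes, M=5 members, R=3 reactions → 2N=8, M+R=8
member 0 (0-1): L=2.4779, (cx,cy)=(0.7325,0.6808)
member 1 (0-2): L=3.6000, (cx,cy)=(1.0000,0.0000)
member 2 (1-2): L=2.4561, (cx,cy)=(0.7268,-0.6869)
member 3 (1-3): L=3.3862, (cx,cy)=(0.9996,0.0272)
member 4 (2-3): L=2.3927, (cx,cy)=(0.6687,0.7435)
solve A·x = −loads:
  F[0-1] = +2432.2136 N (tension)
  F[0-2] = +707.2740 N (tension)
  F[1-2] = -5814.6749 N (compression)
  F[1-3] = +4017.7052 N (tension)
  F[2-3] = -5261.9050 N (compression)
  Rx@0 = -2488.7800 N
  Ry@0 = -1655.8681 N
  Ry@2 = +7906.2981 N

-5814.675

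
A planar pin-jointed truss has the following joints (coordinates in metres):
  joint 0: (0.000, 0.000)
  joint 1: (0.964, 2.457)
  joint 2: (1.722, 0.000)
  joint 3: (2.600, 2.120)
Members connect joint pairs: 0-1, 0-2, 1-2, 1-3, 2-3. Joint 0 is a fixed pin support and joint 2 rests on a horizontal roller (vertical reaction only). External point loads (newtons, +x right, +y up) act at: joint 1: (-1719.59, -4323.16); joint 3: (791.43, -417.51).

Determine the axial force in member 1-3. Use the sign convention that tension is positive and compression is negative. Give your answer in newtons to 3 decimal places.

N=4 nodes, M=5 members, R=3 reactions → 2N=8, M+R=8
member 0 (0-1): L=2.6393, (cx,cy)=(0.3652,0.9309)
member 1 (0-2): L=1.7220, (cx,cy)=(1.0000,0.0000)
member 2 (1-2): L=2.5713, (cx,cy)=(0.2948,-0.9556)
member 3 (1-3): L=1.6703, (cx,cy)=(0.9794,-0.2018)
member 4 (2-3): L=2.2946, (cx,cy)=(0.3826,0.9239)
solve A·x = −loads:
  F[0-1] = -3404.5386 N (compression)
  F[0-2] = +315.3207 N (tension)
  F[1-2] = -1399.0357 N (compression)
  F[1-3] = +907.1953 N (tension)
  F[2-3] = -253.7931 N (compression)
  Rx@0 = +928.1600 N
  Ry@0 = +3169.3278 N
  Ry@2 = +1571.3422 N

907.195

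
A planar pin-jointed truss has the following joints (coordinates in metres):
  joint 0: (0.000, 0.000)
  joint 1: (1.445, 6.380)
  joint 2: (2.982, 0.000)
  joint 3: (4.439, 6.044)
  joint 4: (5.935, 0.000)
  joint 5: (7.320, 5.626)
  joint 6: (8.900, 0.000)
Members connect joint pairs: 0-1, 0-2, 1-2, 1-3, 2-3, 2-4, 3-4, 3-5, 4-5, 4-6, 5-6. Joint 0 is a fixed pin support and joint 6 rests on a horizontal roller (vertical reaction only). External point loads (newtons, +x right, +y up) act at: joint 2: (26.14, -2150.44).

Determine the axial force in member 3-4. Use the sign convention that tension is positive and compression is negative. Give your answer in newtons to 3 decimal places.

-687.462

N=7 nodes, M=11 members, R=3 reactions → 2N=14, M+R=14
member 0 (0-1): L=6.5416, (cx,cy)=(0.2209,0.9753)
member 1 (0-2): L=2.9820, (cx,cy)=(1.0000,0.0000)
member 2 (1-2): L=6.5625, (cx,cy)=(0.2342,-0.9722)
member 3 (1-3): L=3.0128, (cx,cy)=(0.9938,-0.1115)
member 4 (2-3): L=6.2171, (cx,cy)=(0.2344,0.9722)
member 5 (2-4): L=2.9530, (cx,cy)=(1.0000,0.0000)
member 6 (3-4): L=6.2264, (cx,cy)=(0.2403,-0.9707)
member 7 (3-5): L=2.9112, (cx,cy)=(0.9896,-0.1436)
member 8 (4-5): L=5.7940, (cx,cy)=(0.2390,0.9710)
member 9 (4-6): L=2.9650, (cx,cy)=(1.0000,0.0000)
member 10 (5-6): L=5.8437, (cx,cy)=(0.2704,-0.9628)
solve A·x = −loads:
  F[0-1] = -1466.1387 N (compression)
  F[0-2] = +350.0016 N (tension)
  F[1-2] = +1550.1249 N (tension)
  F[1-3] = -691.2262 N (compression)
  F[2-3] = +661.8613 N (tension)
  F[2-4] = +531.8054 N (tension)
  F[3-4] = -687.4624 N (compression)
  F[3-5] = -370.4693 N (compression)
  F[4-5] = +687.2481 N (tension)
  F[4-6] = +202.3496 N (tension)
  F[5-6] = -748.3928 N (compression)
  Rx@0 = -26.1400 N
  Ry@0 = +1429.9218 N
  Ry@6 = +720.5182 N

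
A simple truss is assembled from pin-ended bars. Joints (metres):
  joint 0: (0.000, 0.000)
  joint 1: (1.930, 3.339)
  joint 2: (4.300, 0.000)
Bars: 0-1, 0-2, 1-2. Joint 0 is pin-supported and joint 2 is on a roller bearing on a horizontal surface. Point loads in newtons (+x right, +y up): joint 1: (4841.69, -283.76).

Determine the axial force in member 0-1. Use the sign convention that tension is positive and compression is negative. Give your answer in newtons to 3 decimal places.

N=3 nodes, M=3 members, R=3 reactions → 2N=6, M+R=6
member 0 (0-1): L=3.8567, (cx,cy)=(0.5004,0.8658)
member 1 (0-2): L=4.3000, (cx,cy)=(1.0000,0.0000)
member 2 (1-2): L=4.0946, (cx,cy)=(0.5788,-0.8155)
solve A·x = −loads:
  F[0-1] = +4161.8547 N (tension)
  F[0-2] = +2758.9601 N (tension)
  F[1-2] = -4766.6085 N (compression)
  Rx@0 = -4841.6900 N
  Ry@0 = -3603.2306 N
  Ry@2 = +3886.9906 N

4161.855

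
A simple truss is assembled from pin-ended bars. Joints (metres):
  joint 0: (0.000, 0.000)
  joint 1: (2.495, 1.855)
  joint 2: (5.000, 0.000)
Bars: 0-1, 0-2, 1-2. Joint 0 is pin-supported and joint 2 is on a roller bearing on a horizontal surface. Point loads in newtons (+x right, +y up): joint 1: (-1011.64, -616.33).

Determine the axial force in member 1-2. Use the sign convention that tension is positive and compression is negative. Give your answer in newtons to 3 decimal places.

N=3 nodes, M=3 members, R=3 reactions → 2N=6, M+R=6
member 0 (0-1): L=3.1090, (cx,cy)=(0.8025,0.5966)
member 1 (0-2): L=5.0000, (cx,cy)=(1.0000,0.0000)
member 2 (1-2): L=3.1171, (cx,cy)=(0.8036,-0.5951)
solve A·x = −loads:
  F[0-1] = -1146.5686 N (compression)
  F[0-2] = -91.5166 N (compression)
  F[1-2] = +113.8772 N (tension)
  Rx@0 = +1011.6400 N
  Ry@0 = +684.0998 N
  Ry@2 = -67.7698 N

113.877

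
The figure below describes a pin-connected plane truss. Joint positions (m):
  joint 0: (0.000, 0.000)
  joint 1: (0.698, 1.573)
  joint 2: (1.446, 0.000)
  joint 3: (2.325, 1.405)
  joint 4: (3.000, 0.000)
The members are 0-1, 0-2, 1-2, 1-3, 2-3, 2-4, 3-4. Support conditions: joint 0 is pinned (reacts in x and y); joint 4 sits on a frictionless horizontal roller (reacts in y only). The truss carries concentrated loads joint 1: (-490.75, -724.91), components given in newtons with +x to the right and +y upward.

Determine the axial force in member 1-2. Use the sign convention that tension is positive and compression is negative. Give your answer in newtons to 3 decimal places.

N=5 nodes, M=7 members, R=3 reactions → 2N=10, M+R=10
member 0 (0-1): L=1.7209, (cx,cy)=(0.4056,0.9141)
member 1 (0-2): L=1.4460, (cx,cy)=(1.0000,0.0000)
member 2 (1-2): L=1.7418, (cx,cy)=(0.4294,-0.9031)
member 3 (1-3): L=1.6357, (cx,cy)=(0.9947,-0.1027)
member 4 (2-3): L=1.6573, (cx,cy)=(0.5304,0.8478)
member 5 (2-4): L=1.5540, (cx,cy)=(1.0000,0.0000)
member 6 (3-4): L=1.5587, (cx,cy)=(0.4330,-0.9014)
solve A·x = −loads:
  F[0-1] = -890.0643 N (compression)
  F[0-2] = -129.7406 N (compression)
  F[1-2] = +87.6360 N (tension)
  F[1-3] = +92.5956 N (tension)
  F[2-3] = -93.3560 N (compression)
  F[2-4] = -42.5919 N (compression)
  F[3-4] = +98.3546 N (tension)
  Rx@0 = +490.7500 N
  Ry@0 = +813.5642 N
  Ry@4 = -88.6542 N

87.636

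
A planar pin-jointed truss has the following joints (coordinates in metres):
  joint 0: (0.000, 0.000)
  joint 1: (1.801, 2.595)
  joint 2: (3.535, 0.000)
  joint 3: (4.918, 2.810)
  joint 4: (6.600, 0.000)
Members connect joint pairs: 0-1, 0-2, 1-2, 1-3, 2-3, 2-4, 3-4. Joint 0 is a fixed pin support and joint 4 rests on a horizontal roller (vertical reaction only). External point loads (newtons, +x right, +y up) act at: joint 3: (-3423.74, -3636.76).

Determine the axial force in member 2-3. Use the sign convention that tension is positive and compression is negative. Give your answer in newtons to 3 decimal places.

N=5 nodes, M=7 members, R=3 reactions → 2N=10, M+R=10
member 0 (0-1): L=3.1587, (cx,cy)=(0.5702,0.8215)
member 1 (0-2): L=3.5350, (cx,cy)=(1.0000,0.0000)
member 2 (1-2): L=3.1210, (cx,cy)=(0.5556,-0.8315)
member 3 (1-3): L=3.1244, (cx,cy)=(0.9976,0.0688)
member 4 (2-3): L=3.1319, (cx,cy)=(0.4416,0.8972)
member 5 (2-4): L=3.0650, (cx,cy)=(1.0000,0.0000)
member 6 (3-4): L=3.2749, (cx,cy)=(0.5136,-0.8580)
solve A·x = −loads:
  F[0-1] = -2902.5163 N (compression)
  F[0-2] = -1768.8285 N (compression)
  F[1-2] = +2610.2621 N (tension)
  F[1-3] = -3112.5176 N (compression)
  F[2-3] = -2418.9449 N (compression)
  F[2-4] = +749.5698 N (tension)
  F[3-4] = -1459.4502 N (compression)
  Rx@0 = +3423.7400 N
  Ry@0 = +2384.5060 N
  Ry@4 = +1252.2540 N

-2418.945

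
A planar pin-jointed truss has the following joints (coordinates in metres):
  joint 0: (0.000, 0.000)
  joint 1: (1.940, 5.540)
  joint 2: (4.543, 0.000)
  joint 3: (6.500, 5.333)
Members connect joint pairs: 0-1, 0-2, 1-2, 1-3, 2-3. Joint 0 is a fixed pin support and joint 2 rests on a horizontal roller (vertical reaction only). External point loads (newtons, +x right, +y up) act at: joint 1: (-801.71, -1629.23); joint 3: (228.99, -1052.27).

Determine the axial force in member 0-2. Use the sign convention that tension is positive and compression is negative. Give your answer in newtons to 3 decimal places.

N=4 nodes, M=5 members, R=3 reactions → 2N=8, M+R=8
member 0 (0-1): L=5.8699, (cx,cy)=(0.3305,0.9438)
member 1 (0-2): L=4.5430, (cx,cy)=(1.0000,0.0000)
member 2 (1-2): L=6.1210, (cx,cy)=(0.4253,-0.9051)
member 3 (1-3): L=4.5647, (cx,cy)=(0.9990,-0.0453)
member 4 (2-3): L=5.6807, (cx,cy)=(0.3445,0.9388)
solve A·x = −loads:
  F[0-1] = -1259.8489 N (compression)
  F[0-2] = -156.3372 N (compression)
  F[1-2] = -516.6917 N (compression)
  F[1-3] = +605.6755 N (tension)
  F[2-3] = -1091.6253 N (compression)
  Rx@0 = +572.7200 N
  Ry@0 = +1189.0520 N
  Ry@2 = +1492.4480 N

-156.337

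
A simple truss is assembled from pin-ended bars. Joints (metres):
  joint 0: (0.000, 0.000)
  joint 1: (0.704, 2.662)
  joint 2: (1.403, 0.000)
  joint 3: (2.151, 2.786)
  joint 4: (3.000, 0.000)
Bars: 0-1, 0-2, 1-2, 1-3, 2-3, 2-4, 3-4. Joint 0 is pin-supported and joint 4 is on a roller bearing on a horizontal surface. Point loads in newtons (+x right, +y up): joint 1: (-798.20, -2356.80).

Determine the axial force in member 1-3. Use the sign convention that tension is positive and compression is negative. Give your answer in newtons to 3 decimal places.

N=5 nodes, M=7 members, R=3 reactions → 2N=10, M+R=10
member 0 (0-1): L=2.7535, (cx,cy)=(0.2557,0.9668)
member 1 (0-2): L=1.4030, (cx,cy)=(1.0000,0.0000)
member 2 (1-2): L=2.7522, (cx,cy)=(0.2540,-0.9672)
member 3 (1-3): L=1.4523, (cx,cy)=(0.9963,0.0854)
member 4 (2-3): L=2.8847, (cx,cy)=(0.2593,0.9658)
member 5 (2-4): L=1.5970, (cx,cy)=(1.0000,0.0000)
member 6 (3-4): L=2.9125, (cx,cy)=(0.2915,-0.9566)
solve A·x = −loads:
  F[0-1] = -2598.3682 N (compression)
  F[0-2] = -133.8676 N (compression)
  F[1-2] = +168.5369 N (tension)
  F[1-3] = +91.3972 N (tension)
  F[2-3] = -168.7837 N (compression)
  F[2-4] = -47.2975 N (compression)
  F[3-4] = +162.2538 N (tension)
  Rx@0 = +798.2000 N
  Ry@0 = +2512.0071 N
  Ry@4 = -155.2071 N

91.397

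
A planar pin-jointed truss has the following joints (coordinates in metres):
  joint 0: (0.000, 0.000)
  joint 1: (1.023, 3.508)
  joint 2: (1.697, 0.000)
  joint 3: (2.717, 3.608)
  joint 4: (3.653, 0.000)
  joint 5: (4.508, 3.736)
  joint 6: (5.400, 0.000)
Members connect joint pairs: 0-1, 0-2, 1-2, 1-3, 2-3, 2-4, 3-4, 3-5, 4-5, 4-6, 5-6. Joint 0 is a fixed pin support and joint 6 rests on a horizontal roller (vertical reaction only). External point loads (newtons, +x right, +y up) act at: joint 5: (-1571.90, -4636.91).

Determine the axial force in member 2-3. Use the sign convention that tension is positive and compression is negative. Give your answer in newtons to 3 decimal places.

N=7 nodes, M=11 members, R=3 reactions → 2N=14, M+R=14
member 0 (0-1): L=3.6541, (cx,cy)=(0.2800,0.9600)
member 1 (0-2): L=1.6970, (cx,cy)=(1.0000,0.0000)
member 2 (1-2): L=3.5722, (cx,cy)=(0.1887,-0.9820)
member 3 (1-3): L=1.6969, (cx,cy)=(0.9983,0.0589)
member 4 (2-3): L=3.7494, (cx,cy)=(0.2720,0.9623)
member 5 (2-4): L=1.9560, (cx,cy)=(1.0000,0.0000)
member 6 (3-4): L=3.7274, (cx,cy)=(0.2511,-0.9680)
member 7 (3-5): L=1.7956, (cx,cy)=(0.9975,0.0713)
member 8 (4-5): L=3.8326, (cx,cy)=(0.2231,0.9748)
member 9 (4-6): L=1.7470, (cx,cy)=(1.0000,0.0000)
member 10 (5-6): L=3.8410, (cx,cy)=(0.2322,-0.9727)
solve A·x = −loads:
  F[0-1] = -1930.6741 N (compression)
  F[0-2] = -1031.3924 N (compression)
  F[1-2] = +1834.0783 N (tension)
  F[1-3] = -888.1072 N (compression)
  F[2-3] = -1871.7272 N (compression)
  F[2-4] = -176.1461 N (compression)
  F[3-4] = +1778.7908 N (tension)
  F[3-5] = -1847.1274 N (compression)
  F[4-5] = -1766.3088 N (compression)
  F[4-6] = +664.5685 N (tension)
  F[5-6] = -2861.6752 N (compression)
  Rx@0 = +1571.9000 N
  Ry@0 = +1853.4708 N
  Ry@6 = +2783.4392 N

-1871.727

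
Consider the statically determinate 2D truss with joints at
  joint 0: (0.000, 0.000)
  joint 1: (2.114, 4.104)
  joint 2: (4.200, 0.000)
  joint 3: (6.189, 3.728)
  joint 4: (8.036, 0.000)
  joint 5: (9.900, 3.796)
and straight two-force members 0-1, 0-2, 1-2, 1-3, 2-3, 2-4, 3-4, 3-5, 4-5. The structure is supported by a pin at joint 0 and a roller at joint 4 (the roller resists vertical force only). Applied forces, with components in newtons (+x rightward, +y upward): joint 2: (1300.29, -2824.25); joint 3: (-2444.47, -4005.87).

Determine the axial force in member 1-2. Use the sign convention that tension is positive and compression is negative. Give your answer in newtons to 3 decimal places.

N=6 nodes, M=9 members, R=3 reactions → 2N=12, M+R=12
member 0 (0-1): L=4.6165, (cx,cy)=(0.4579,0.8890)
member 1 (0-2): L=4.2000, (cx,cy)=(1.0000,0.0000)
member 2 (1-2): L=4.6037, (cx,cy)=(0.4531,-0.8915)
member 3 (1-3): L=4.0923, (cx,cy)=(0.9958,-0.0919)
member 4 (2-3): L=4.2254, (cx,cy)=(0.4707,0.8823)
member 5 (2-4): L=3.8360, (cx,cy)=(1.0000,0.0000)
member 6 (3-4): L=4.1605, (cx,cy)=(0.4439,-0.8961)
member 7 (3-5): L=3.7116, (cx,cy)=(0.9998,0.0183)
member 8 (4-5): L=4.2290, (cx,cy)=(0.4408,0.8976)
solve A·x = −loads:
  F[0-1] = -3827.8168 N (compression)
  F[0-2] = +608.6748 N (tension)
  F[1-2] = +4195.4337 N (tension)
  F[1-3] = -3669.3776 N (compression)
  F[2-3] = -1037.9736 N (compression)
  F[2-4] = +1697.9850 N (tension)
  F[3-4] = -3824.7924 N (compression)
  F[3-5] = +0.0000 N (tension)
  F[4-5] = -0.0000 N (compression)
  Rx@0 = +1144.1800 N
  Ry@0 = +3402.8931 N
  Ry@4 = +3427.2269 N

4195.434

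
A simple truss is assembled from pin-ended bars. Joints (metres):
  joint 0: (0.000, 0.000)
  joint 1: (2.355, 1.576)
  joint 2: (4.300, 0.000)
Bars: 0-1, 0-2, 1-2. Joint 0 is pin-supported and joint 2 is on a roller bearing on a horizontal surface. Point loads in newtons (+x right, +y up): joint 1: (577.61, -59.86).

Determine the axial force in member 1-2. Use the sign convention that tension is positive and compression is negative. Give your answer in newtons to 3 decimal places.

N=3 nodes, M=3 members, R=3 reactions → 2N=6, M+R=6
member 0 (0-1): L=2.8337, (cx,cy)=(0.8311,0.5562)
member 1 (0-2): L=4.3000, (cx,cy)=(1.0000,0.0000)
member 2 (1-2): L=2.5034, (cx,cy)=(0.7770,-0.6296)
solve A·x = −loads:
  F[0-1] = +331.9599 N (tension)
  F[0-2] = +301.7275 N (tension)
  F[1-2] = -388.3454 N (compression)
  Rx@0 = -577.6100 N
  Ry@0 = -184.6246 N
  Ry@2 = +244.4846 N

-388.345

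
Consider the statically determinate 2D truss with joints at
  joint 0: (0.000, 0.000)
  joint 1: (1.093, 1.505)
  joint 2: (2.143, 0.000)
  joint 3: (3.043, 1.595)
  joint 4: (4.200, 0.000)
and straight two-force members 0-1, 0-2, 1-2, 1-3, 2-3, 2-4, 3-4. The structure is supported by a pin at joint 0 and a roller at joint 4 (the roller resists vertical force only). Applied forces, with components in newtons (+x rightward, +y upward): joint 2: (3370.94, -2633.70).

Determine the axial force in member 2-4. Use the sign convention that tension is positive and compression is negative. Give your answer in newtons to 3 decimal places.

974.792

N=5 nodes, M=7 members, R=3 reactions → 2N=10, M+R=10
member 0 (0-1): L=1.8600, (cx,cy)=(0.5876,0.8091)
member 1 (0-2): L=2.1430, (cx,cy)=(1.0000,0.0000)
member 2 (1-2): L=1.8351, (cx,cy)=(0.5722,-0.8201)
member 3 (1-3): L=1.9521, (cx,cy)=(0.9989,0.0461)
member 4 (2-3): L=1.8314, (cx,cy)=(0.4914,0.8709)
member 5 (2-4): L=2.0570, (cx,cy)=(1.0000,0.0000)
member 6 (3-4): L=1.9705, (cx,cy)=(0.5872,-0.8095)
solve A·x = −loads:
  F[0-1] = -1594.1618 N (compression)
  F[0-2] = +4307.7143 N (tension)
  F[1-2] = +1472.6499 N (tension)
  F[1-3] = -1781.2917 N (compression)
  F[2-3] = +1637.2830 N (tension)
  F[2-4] = +974.7918 N (tension)
  F[3-4] = -1660.1371 N (compression)
  Rx@0 = -3370.9400 N
  Ry@0 = +1289.8859 N
  Ry@4 = +1343.8141 N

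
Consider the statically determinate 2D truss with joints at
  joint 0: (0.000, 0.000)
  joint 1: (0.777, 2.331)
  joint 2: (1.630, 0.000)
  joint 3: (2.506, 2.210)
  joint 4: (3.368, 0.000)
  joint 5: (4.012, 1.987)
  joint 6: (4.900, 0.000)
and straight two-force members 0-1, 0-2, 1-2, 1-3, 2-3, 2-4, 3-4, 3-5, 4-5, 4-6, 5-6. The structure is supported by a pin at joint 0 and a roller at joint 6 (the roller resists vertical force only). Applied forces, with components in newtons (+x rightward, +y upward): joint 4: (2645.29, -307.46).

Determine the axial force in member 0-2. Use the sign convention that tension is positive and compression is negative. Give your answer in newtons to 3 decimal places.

N=7 nodes, M=11 members, R=3 reactions → 2N=14, M+R=14
member 0 (0-1): L=2.4571, (cx,cy)=(0.3162,0.9487)
member 1 (0-2): L=1.6300, (cx,cy)=(1.0000,0.0000)
member 2 (1-2): L=2.4822, (cx,cy)=(0.3437,-0.9391)
member 3 (1-3): L=1.7332, (cx,cy)=(0.9976,-0.0698)
member 4 (2-3): L=2.3773, (cx,cy)=(0.3685,0.9296)
member 5 (2-4): L=1.7380, (cx,cy)=(1.0000,0.0000)
member 6 (3-4): L=2.3722, (cx,cy)=(0.3634,-0.9316)
member 7 (3-5): L=1.5224, (cx,cy)=(0.9892,-0.1465)
member 8 (4-5): L=2.0888, (cx,cy)=(0.3083,0.9513)
member 9 (4-6): L=1.5320, (cx,cy)=(1.0000,0.0000)
member 10 (5-6): L=2.1764, (cx,cy)=(0.4080,-0.9130)
solve A·x = −loads:
  F[0-1] = -101.3281 N (compression)
  F[0-2] = +2677.3328 N (tension)
  F[1-2] = +107.5034 N (tension)
  F[1-3] = -69.1551 N (compression)
  F[2-3] = -108.5979 N (compression)
  F[2-4] = +2754.2934 N (tension)
  F[3-4] = +127.8933 N (tension)
  F[3-5] = -157.1728 N (compression)
  F[4-5] = +197.9530 N (tension)
  F[4-6] = +94.4452 N (tension)
  F[5-6] = -231.4756 N (compression)
  Rx@0 = -2645.2900 N
  Ry@0 = +96.1283 N
  Ry@6 = +211.3317 N

2677.333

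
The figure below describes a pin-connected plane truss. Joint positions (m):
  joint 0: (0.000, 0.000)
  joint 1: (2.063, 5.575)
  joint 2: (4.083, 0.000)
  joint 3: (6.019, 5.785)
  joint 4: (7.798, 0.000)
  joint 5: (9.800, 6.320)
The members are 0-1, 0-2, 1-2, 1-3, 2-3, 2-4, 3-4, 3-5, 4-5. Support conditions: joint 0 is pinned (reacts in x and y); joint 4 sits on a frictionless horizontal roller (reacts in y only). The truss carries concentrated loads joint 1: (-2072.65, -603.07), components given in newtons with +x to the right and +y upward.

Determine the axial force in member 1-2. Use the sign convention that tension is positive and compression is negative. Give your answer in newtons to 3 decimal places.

1455.177

N=6 nodes, M=9 members, R=3 reactions → 2N=12, M+R=12
member 0 (0-1): L=5.9445, (cx,cy)=(0.3470,0.9378)
member 1 (0-2): L=4.0830, (cx,cy)=(1.0000,0.0000)
member 2 (1-2): L=5.9297, (cx,cy)=(0.3407,-0.9402)
member 3 (1-3): L=3.9616, (cx,cy)=(0.9986,0.0530)
member 4 (2-3): L=6.1004, (cx,cy)=(0.3174,0.9483)
member 5 (2-4): L=3.7150, (cx,cy)=(1.0000,0.0000)
member 6 (3-4): L=6.0524, (cx,cy)=(0.2939,-0.9558)
member 7 (3-5): L=3.8187, (cx,cy)=(0.9901,0.1401)
member 8 (4-5): L=6.6295, (cx,cy)=(0.3020,0.9533)
solve A·x = −loads:
  F[0-1] = -2052.9102 N (compression)
  F[0-2] = -1360.1960 N (compression)
  F[1-2] = +1455.1767 N (tension)
  F[1-3] = +865.6932 N (tension)
  F[2-3] = -1442.7183 N (compression)
  F[2-4] = -406.6170 N (compression)
  F[3-4] = +1383.3573 N (tension)
  F[3-5] = -0.0000 N (compression)
  F[4-5] = +0.0000 N (tension)
  Rx@0 = +2072.6500 N
  Ry@0 = +1925.3181 N
  Ry@4 = -1322.2481 N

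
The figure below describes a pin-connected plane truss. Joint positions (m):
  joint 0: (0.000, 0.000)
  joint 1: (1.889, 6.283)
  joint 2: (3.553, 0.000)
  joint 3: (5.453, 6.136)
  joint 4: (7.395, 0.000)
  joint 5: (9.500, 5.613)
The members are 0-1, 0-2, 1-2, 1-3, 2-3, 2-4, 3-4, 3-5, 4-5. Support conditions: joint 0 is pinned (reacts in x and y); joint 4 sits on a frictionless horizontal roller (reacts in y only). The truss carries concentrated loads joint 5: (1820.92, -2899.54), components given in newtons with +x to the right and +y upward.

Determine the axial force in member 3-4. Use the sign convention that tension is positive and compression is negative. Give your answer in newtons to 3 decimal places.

N=6 nodes, M=9 members, R=3 reactions → 2N=12, M+R=12
member 0 (0-1): L=6.5608, (cx,cy)=(0.2879,0.9577)
member 1 (0-2): L=3.5530, (cx,cy)=(1.0000,0.0000)
member 2 (1-2): L=6.4996, (cx,cy)=(0.2560,-0.9667)
member 3 (1-3): L=3.5670, (cx,cy)=(0.9992,-0.0412)
member 4 (2-3): L=6.4234, (cx,cy)=(0.2958,0.9553)
member 5 (2-4): L=3.8420, (cx,cy)=(1.0000,0.0000)
member 6 (3-4): L=6.4360, (cx,cy)=(0.3017,-0.9534)
member 7 (3-5): L=4.0807, (cx,cy)=(0.9918,-0.1282)
member 8 (4-5): L=5.9947, (cx,cy)=(0.3511,0.9363)
solve A·x = −loads:
  F[0-1] = +2305.0969 N (tension)
  F[0-2] = +1157.2338 N (tension)
  F[1-2] = -2337.4427 N (compression)
  F[1-3] = +1263.1801 N (tension)
  F[2-3] = +2365.3876 N (tension)
  F[2-4] = -140.8497 N (compression)
  F[3-4] = -2691.4045 N (compression)
  F[3-5] = +2796.9440 N (tension)
  F[4-5] = -2713.8813 N (compression)
  Rx@0 = -1820.9200 N
  Ry@0 = -2207.4856 N
  Ry@4 = +5107.0256 N

-2691.405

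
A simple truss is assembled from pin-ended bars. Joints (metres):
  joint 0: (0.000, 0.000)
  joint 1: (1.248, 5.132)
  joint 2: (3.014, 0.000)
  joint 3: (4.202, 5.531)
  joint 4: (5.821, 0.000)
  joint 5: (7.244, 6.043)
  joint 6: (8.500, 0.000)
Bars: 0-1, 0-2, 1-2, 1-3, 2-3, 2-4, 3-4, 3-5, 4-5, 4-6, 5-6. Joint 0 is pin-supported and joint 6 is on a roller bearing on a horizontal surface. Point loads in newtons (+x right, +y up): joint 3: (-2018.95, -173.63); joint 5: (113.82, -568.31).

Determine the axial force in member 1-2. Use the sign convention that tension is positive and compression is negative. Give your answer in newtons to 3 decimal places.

N=7 nodes, M=11 members, R=3 reactions → 2N=14, M+R=14
member 0 (0-1): L=5.2816, (cx,cy)=(0.2363,0.9717)
member 1 (0-2): L=3.0140, (cx,cy)=(1.0000,0.0000)
member 2 (1-2): L=5.4274, (cx,cy)=(0.3254,-0.9456)
member 3 (1-3): L=2.9808, (cx,cy)=(0.9910,0.1339)
member 4 (2-3): L=5.6571, (cx,cy)=(0.2100,0.9777)
member 5 (2-4): L=2.8070, (cx,cy)=(1.0000,0.0000)
member 6 (3-4): L=5.7631, (cx,cy)=(0.2809,-0.9597)
member 7 (3-5): L=3.0848, (cx,cy)=(0.9861,0.1660)
member 8 (4-5): L=6.2083, (cx,cy)=(0.2292,0.9734)
member 9 (4-6): L=2.6790, (cx,cy)=(1.0000,0.0000)
member 10 (5-6): L=6.1721, (cx,cy)=(0.2035,-0.9791)
solve A·x = −loads:
  F[0-1] = -1445.5299 N (compression)
  F[0-2] = -1563.5605 N (compression)
  F[1-2] = +1372.8311 N (tension)
  F[1-3] = -795.4314 N (compression)
  F[2-3] = -1327.7285 N (compression)
  F[2-4] = -838.0340 N (compression)
  F[3-4] = +1381.4846 N (tension)
  F[3-5] = +571.6884 N (tension)
  F[4-5] = -1362.1150 N (compression)
  F[4-6] = -137.7287 N (compression)
  F[5-6] = +676.8167 N (tension)
  Rx@0 = +1905.1300 N
  Ry@0 = +1404.5950 N
  Ry@6 = -662.6550 N

1372.831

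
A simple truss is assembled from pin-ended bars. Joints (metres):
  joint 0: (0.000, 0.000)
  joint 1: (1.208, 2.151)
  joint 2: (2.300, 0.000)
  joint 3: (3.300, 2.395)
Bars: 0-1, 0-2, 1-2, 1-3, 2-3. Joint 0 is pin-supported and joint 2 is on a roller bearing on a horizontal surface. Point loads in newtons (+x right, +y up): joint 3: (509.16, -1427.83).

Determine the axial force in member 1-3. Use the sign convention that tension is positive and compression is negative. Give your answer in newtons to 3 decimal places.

1169.792

N=4 nodes, M=5 members, R=3 reactions → 2N=8, M+R=8
member 0 (0-1): L=2.4670, (cx,cy)=(0.4897,0.8719)
member 1 (0-2): L=2.3000, (cx,cy)=(1.0000,0.0000)
member 2 (1-2): L=2.4123, (cx,cy)=(0.4527,-0.8917)
member 3 (1-3): L=2.1062, (cx,cy)=(0.9933,0.1158)
member 4 (2-3): L=2.5954, (cx,cy)=(0.3853,0.9228)
solve A·x = −loads:
  F[0-1] = +1320.0731 N (tension)
  F[0-2] = -137.2330 N (compression)
  F[1-2] = -1138.8308 N (compression)
  F[1-3] = +1169.7921 N (tension)
  F[2-3] = -1694.1525 N (compression)
  Rx@0 = -509.1600 N
  Ry@0 = -1150.9862 N
  Ry@2 = +2578.8162 N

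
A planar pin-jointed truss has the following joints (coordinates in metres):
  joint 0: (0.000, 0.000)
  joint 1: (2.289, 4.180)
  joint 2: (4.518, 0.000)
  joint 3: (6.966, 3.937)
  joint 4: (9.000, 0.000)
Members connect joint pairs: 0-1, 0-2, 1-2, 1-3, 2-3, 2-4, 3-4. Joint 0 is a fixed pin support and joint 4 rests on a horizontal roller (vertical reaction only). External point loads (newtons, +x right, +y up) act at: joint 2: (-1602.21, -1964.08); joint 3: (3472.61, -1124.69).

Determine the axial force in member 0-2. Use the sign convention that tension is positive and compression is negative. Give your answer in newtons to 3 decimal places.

1713.356

N=5 nodes, M=7 members, R=3 reactions → 2N=10, M+R=10
member 0 (0-1): L=4.7657, (cx,cy)=(0.4803,0.8771)
member 1 (0-2): L=4.5180, (cx,cy)=(1.0000,0.0000)
member 2 (1-2): L=4.7372, (cx,cy)=(0.4705,-0.8824)
member 3 (1-3): L=4.6833, (cx,cy)=(0.9987,-0.0519)
member 4 (2-3): L=4.6360, (cx,cy)=(0.5280,0.8492)
member 5 (2-4): L=4.4820, (cx,cy)=(1.0000,0.0000)
member 6 (3-4): L=4.4314, (cx,cy)=(0.4590,-0.8884)
solve A·x = −loads:
  F[0-1] = +326.9662 N (tension)
  F[0-2] = +1713.3559 N (tension)
  F[1-2] = -343.7809 N (compression)
  F[1-3] = +319.2345 N (tension)
  F[2-3] = +2670.0103 N (tension)
  F[2-4] = +1743.9353 N (tension)
  F[3-4] = -3799.4293 N (compression)
  Rx@0 = -1870.4000 N
  Ry@0 = -286.7822 N
  Ry@4 = +3375.5522 N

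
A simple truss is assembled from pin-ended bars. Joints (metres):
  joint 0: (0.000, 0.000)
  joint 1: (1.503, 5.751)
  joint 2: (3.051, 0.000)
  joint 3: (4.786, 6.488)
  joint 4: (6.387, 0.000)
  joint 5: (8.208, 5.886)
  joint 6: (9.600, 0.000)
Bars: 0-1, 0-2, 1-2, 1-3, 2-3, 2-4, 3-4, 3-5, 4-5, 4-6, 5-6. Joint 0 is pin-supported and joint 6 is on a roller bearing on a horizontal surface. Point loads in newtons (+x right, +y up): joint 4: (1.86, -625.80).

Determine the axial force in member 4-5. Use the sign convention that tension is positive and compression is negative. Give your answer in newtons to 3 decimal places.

N=7 nodes, M=11 members, R=3 reactions → 2N=14, M+R=14
member 0 (0-1): L=5.9442, (cx,cy)=(0.2529,0.9675)
member 1 (0-2): L=3.0510, (cx,cy)=(1.0000,0.0000)
member 2 (1-2): L=5.9557, (cx,cy)=(0.2599,-0.9656)
member 3 (1-3): L=3.3647, (cx,cy)=(0.9757,0.2190)
member 4 (2-3): L=6.7160, (cx,cy)=(0.2583,0.9661)
member 5 (2-4): L=3.3360, (cx,cy)=(1.0000,0.0000)
member 6 (3-4): L=6.6826, (cx,cy)=(0.2396,-0.9709)
member 7 (3-5): L=3.4745, (cx,cy)=(0.9849,-0.1733)
member 8 (4-5): L=6.1613, (cx,cy)=(0.2956,0.9553)
member 9 (4-6): L=3.2130, (cx,cy)=(1.0000,0.0000)
member 10 (5-6): L=6.0484, (cx,cy)=(0.2301,-0.9732)
solve A·x = −loads:
  F[0-1] = -216.4821 N (compression)
  F[0-2] = +56.5982 N (tension)
  F[1-2] = +192.5422 N (tension)
  F[1-3] = -107.3915 N (compression)
  F[2-3] = -192.4577 N (compression)
  F[2-4] = +156.3630 N (tension)
  F[3-4] = +254.7861 N (tension)
  F[3-5] = -218.8538 N (compression)
  F[4-5] = +396.1311 N (tension)
  F[4-6] = +98.4646 N (tension)
  F[5-6] = -427.8373 N (compression)
  Rx@0 = -1.8600 N
  Ry@0 = +209.4474 N
  Ry@6 = +416.3526 N

396.131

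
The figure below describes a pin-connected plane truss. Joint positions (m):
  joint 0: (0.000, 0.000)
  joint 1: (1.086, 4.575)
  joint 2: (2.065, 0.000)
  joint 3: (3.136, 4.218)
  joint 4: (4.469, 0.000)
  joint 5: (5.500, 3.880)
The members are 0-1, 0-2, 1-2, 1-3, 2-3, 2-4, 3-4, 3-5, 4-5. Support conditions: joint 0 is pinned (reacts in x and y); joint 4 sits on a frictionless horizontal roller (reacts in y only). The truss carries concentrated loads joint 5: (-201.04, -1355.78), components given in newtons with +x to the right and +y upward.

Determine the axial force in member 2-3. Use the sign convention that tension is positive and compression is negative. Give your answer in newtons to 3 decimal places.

N=6 nodes, M=9 members, R=3 reactions → 2N=12, M+R=12
member 0 (0-1): L=4.7021, (cx,cy)=(0.2310,0.9730)
member 1 (0-2): L=2.0650, (cx,cy)=(1.0000,0.0000)
member 2 (1-2): L=4.6786, (cx,cy)=(0.2093,-0.9779)
member 3 (1-3): L=2.0809, (cx,cy)=(0.9852,-0.1716)
member 4 (2-3): L=4.3518, (cx,cy)=(0.2461,0.9692)
member 5 (2-4): L=2.4040, (cx,cy)=(1.0000,0.0000)
member 6 (3-4): L=4.4236, (cx,cy)=(0.3013,-0.9535)
member 7 (3-5): L=2.3880, (cx,cy)=(0.9899,-0.1415)
member 8 (4-5): L=4.0146, (cx,cy)=(0.2568,0.9665)
solve A·x = −loads:
  F[0-1] = +142.0767 N (tension)
  F[0-2] = -233.8539 N (compression)
  F[1-2] = -152.9069 N (compression)
  F[1-3] = +65.7853 N (tension)
  F[2-3] = +154.2665 N (tension)
  F[2-4] = -303.8153 N (compression)
  F[3-4] = -167.9750 N (compression)
  F[3-5] = +154.9523 N (tension)
  F[4-5] = -1380.1353 N (compression)
  Rx@0 = +201.0400 N
  Ry@0 = -138.2354 N
  Ry@4 = +1494.0154 N

154.266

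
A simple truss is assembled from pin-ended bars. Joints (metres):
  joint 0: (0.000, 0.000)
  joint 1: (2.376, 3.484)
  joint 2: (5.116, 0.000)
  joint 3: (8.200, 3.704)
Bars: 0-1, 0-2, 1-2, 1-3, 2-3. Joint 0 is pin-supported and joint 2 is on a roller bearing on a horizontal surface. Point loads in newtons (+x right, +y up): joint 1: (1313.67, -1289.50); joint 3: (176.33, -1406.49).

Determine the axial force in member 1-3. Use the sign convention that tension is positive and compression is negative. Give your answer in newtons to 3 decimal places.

1392.139

N=4 nodes, M=5 members, R=3 reactions → 2N=8, M+R=8
member 0 (0-1): L=4.2171, (cx,cy)=(0.5634,0.8262)
member 1 (0-2): L=5.1160, (cx,cy)=(1.0000,0.0000)
member 2 (1-2): L=4.4324, (cx,cy)=(0.6182,-0.7860)
member 3 (1-3): L=5.8282, (cx,cy)=(0.9993,0.0377)
member 4 (2-3): L=4.8198, (cx,cy)=(0.6399,0.7685)
solve A·x = −loads:
  F[0-1] = +1427.6809 N (tension)
  F[0-2] = +685.6087 N (tension)
  F[1-2] = -3074.2251 N (compression)
  F[1-3] = +1392.1386 N (tension)
  F[2-3] = -1898.5724 N (compression)
  Rx@0 = -1490.0000 N
  Ry@0 = -1179.5031 N
  Ry@2 = +3875.4931 N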